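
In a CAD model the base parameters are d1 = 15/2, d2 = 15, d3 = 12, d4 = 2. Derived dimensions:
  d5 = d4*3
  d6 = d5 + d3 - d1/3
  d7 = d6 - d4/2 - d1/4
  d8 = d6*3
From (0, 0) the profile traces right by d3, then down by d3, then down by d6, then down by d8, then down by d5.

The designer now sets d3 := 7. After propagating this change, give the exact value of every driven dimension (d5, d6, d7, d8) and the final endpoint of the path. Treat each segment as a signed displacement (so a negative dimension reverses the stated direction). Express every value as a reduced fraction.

d5 = 6
d6 = 21/2
d7 = 61/8
d8 = 63/2
endpoint = (7, -55)

Apply edit: d3 := 7
  d5 = d4*3 = 6
  d6 = d5 + d3 - d1/3 = 21/2
  d7 = d6 - d4/2 - d1/4 = 61/8
  d8 = d6*3 = 63/2
Walk from origin (0, 0):
  seg 1: right by d3 = 7 → (7, 0)
  seg 2: down by d3 = 7 → (7, -7)
  seg 3: down by d6 = 21/2 → (7, -35/2)
  seg 4: down by d8 = 63/2 → (7, -49)
  seg 5: down by d5 = 6 → (7, -55)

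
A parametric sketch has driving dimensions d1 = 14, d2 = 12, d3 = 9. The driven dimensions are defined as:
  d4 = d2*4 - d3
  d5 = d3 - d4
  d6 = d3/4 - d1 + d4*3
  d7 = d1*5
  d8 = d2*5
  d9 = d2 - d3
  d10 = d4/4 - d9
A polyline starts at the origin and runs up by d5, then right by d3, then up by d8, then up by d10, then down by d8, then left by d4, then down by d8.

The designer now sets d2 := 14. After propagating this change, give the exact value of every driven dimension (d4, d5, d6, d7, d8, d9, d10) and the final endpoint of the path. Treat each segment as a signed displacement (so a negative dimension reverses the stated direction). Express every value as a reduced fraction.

Apply edit: d2 := 14
  d4 = d2*4 - d3 = 47
  d5 = d3 - d4 = -38
  d6 = d3/4 - d1 + d4*3 = 517/4
  d7 = d1*5 = 70
  d8 = d2*5 = 70
  d9 = d2 - d3 = 5
  d10 = d4/4 - d9 = 27/4
Walk from origin (0, 0):
  seg 1: up by d5 = -38 → (0, -38)
  seg 2: right by d3 = 9 → (9, -38)
  seg 3: up by d8 = 70 → (9, 32)
  seg 4: up by d10 = 27/4 → (9, 155/4)
  seg 5: down by d8 = 70 → (9, -125/4)
  seg 6: left by d4 = 47 → (-38, -125/4)
  seg 7: down by d8 = 70 → (-38, -405/4)

d4 = 47
d5 = -38
d6 = 517/4
d7 = 70
d8 = 70
d9 = 5
d10 = 27/4
endpoint = (-38, -405/4)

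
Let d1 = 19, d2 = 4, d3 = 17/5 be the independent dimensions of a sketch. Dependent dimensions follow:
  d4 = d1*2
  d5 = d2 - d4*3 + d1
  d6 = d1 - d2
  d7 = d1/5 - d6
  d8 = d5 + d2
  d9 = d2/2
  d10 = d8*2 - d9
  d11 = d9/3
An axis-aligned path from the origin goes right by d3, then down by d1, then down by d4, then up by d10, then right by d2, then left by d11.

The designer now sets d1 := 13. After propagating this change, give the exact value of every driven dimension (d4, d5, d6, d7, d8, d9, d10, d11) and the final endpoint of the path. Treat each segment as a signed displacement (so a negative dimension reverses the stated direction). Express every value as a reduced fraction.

d4 = 26
d5 = -61
d6 = 9
d7 = -32/5
d8 = -57
d9 = 2
d10 = -116
d11 = 2/3
endpoint = (101/15, -155)

Apply edit: d1 := 13
  d4 = d1*2 = 26
  d5 = d2 - d4*3 + d1 = -61
  d6 = d1 - d2 = 9
  d7 = d1/5 - d6 = -32/5
  d8 = d5 + d2 = -57
  d9 = d2/2 = 2
  d10 = d8*2 - d9 = -116
  d11 = d9/3 = 2/3
Walk from origin (0, 0):
  seg 1: right by d3 = 17/5 → (17/5, 0)
  seg 2: down by d1 = 13 → (17/5, -13)
  seg 3: down by d4 = 26 → (17/5, -39)
  seg 4: up by d10 = -116 → (17/5, -155)
  seg 5: right by d2 = 4 → (37/5, -155)
  seg 6: left by d11 = 2/3 → (101/15, -155)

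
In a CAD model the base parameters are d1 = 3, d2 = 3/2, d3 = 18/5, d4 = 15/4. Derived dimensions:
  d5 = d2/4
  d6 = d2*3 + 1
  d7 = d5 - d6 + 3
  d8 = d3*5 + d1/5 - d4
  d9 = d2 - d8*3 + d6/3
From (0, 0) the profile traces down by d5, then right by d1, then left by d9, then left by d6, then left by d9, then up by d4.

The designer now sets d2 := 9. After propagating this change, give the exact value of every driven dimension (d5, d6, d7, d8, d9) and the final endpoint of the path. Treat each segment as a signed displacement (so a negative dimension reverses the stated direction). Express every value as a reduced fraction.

Apply edit: d2 := 9
  d5 = d2/4 = 9/4
  d6 = d2*3 + 1 = 28
  d7 = d5 - d6 + 3 = -91/4
  d8 = d3*5 + d1/5 - d4 = 297/20
  d9 = d2 - d8*3 + d6/3 = -1573/60
Walk from origin (0, 0):
  seg 1: down by d5 = 9/4 → (0, -9/4)
  seg 2: right by d1 = 3 → (3, -9/4)
  seg 3: left by d9 = -1573/60 → (1753/60, -9/4)
  seg 4: left by d6 = 28 → (73/60, -9/4)
  seg 5: left by d9 = -1573/60 → (823/30, -9/4)
  seg 6: up by d4 = 15/4 → (823/30, 3/2)

d5 = 9/4
d6 = 28
d7 = -91/4
d8 = 297/20
d9 = -1573/60
endpoint = (823/30, 3/2)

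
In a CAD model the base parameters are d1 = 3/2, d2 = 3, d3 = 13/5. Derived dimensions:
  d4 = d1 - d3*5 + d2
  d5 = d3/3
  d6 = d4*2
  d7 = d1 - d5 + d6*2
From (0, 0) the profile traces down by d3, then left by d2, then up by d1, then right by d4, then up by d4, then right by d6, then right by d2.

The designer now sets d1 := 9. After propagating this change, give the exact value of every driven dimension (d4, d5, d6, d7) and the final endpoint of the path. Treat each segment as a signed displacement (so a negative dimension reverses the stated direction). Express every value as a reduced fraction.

Apply edit: d1 := 9
  d4 = d1 - d3*5 + d2 = -1
  d5 = d3/3 = 13/15
  d6 = d4*2 = -2
  d7 = d1 - d5 + d6*2 = 62/15
Walk from origin (0, 0):
  seg 1: down by d3 = 13/5 → (0, -13/5)
  seg 2: left by d2 = 3 → (-3, -13/5)
  seg 3: up by d1 = 9 → (-3, 32/5)
  seg 4: right by d4 = -1 → (-4, 32/5)
  seg 5: up by d4 = -1 → (-4, 27/5)
  seg 6: right by d6 = -2 → (-6, 27/5)
  seg 7: right by d2 = 3 → (-3, 27/5)

d4 = -1
d5 = 13/15
d6 = -2
d7 = 62/15
endpoint = (-3, 27/5)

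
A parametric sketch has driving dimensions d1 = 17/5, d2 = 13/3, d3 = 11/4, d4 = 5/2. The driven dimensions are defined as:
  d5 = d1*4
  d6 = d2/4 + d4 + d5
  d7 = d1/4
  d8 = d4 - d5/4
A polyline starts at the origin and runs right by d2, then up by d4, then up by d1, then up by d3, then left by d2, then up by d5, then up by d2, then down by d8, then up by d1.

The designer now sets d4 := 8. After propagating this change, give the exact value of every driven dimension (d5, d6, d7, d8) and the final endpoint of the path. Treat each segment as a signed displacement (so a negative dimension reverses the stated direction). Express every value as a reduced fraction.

d5 = 68/5
d6 = 1361/60
d7 = 17/20
d8 = 23/5
endpoint = (0, 1853/60)

Apply edit: d4 := 8
  d5 = d1*4 = 68/5
  d6 = d2/4 + d4 + d5 = 1361/60
  d7 = d1/4 = 17/20
  d8 = d4 - d5/4 = 23/5
Walk from origin (0, 0):
  seg 1: right by d2 = 13/3 → (13/3, 0)
  seg 2: up by d4 = 8 → (13/3, 8)
  seg 3: up by d1 = 17/5 → (13/3, 57/5)
  seg 4: up by d3 = 11/4 → (13/3, 283/20)
  seg 5: left by d2 = 13/3 → (0, 283/20)
  seg 6: up by d5 = 68/5 → (0, 111/4)
  seg 7: up by d2 = 13/3 → (0, 385/12)
  seg 8: down by d8 = 23/5 → (0, 1649/60)
  seg 9: up by d1 = 17/5 → (0, 1853/60)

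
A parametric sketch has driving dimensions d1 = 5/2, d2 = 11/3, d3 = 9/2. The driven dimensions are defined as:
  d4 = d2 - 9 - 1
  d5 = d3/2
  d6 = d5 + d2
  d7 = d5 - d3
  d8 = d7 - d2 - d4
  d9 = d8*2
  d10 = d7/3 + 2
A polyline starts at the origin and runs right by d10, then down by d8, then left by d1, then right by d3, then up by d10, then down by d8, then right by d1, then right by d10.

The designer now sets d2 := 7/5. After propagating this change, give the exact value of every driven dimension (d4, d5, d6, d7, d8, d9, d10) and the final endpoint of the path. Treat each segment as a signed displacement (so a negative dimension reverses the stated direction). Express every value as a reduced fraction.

Apply edit: d2 := 7/5
  d4 = d2 - 9 - 1 = -43/5
  d5 = d3/2 = 9/4
  d6 = d5 + d2 = 73/20
  d7 = d5 - d3 = -9/4
  d8 = d7 - d2 - d4 = 99/20
  d9 = d8*2 = 99/10
  d10 = d7/3 + 2 = 5/4
Walk from origin (0, 0):
  seg 1: right by d10 = 5/4 → (5/4, 0)
  seg 2: down by d8 = 99/20 → (5/4, -99/20)
  seg 3: left by d1 = 5/2 → (-5/4, -99/20)
  seg 4: right by d3 = 9/2 → (13/4, -99/20)
  seg 5: up by d10 = 5/4 → (13/4, -37/10)
  seg 6: down by d8 = 99/20 → (13/4, -173/20)
  seg 7: right by d1 = 5/2 → (23/4, -173/20)
  seg 8: right by d10 = 5/4 → (7, -173/20)

d4 = -43/5
d5 = 9/4
d6 = 73/20
d7 = -9/4
d8 = 99/20
d9 = 99/10
d10 = 5/4
endpoint = (7, -173/20)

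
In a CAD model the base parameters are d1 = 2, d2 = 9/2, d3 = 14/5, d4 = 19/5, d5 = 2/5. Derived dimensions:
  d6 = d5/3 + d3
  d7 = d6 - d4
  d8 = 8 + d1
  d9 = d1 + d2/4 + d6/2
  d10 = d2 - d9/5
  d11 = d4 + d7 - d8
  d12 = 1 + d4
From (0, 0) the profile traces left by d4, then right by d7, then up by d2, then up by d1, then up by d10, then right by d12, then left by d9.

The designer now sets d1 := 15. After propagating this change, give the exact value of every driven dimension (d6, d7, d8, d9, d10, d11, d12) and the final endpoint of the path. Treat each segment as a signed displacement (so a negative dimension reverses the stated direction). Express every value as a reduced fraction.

d6 = 44/15
d7 = -13/15
d8 = 23
d9 = 2111/120
d10 = 589/600
d11 = -301/15
d12 = 24/5
endpoint = (-419/24, 12289/600)

Apply edit: d1 := 15
  d6 = d5/3 + d3 = 44/15
  d7 = d6 - d4 = -13/15
  d8 = 8 + d1 = 23
  d9 = d1 + d2/4 + d6/2 = 2111/120
  d10 = d2 - d9/5 = 589/600
  d11 = d4 + d7 - d8 = -301/15
  d12 = 1 + d4 = 24/5
Walk from origin (0, 0):
  seg 1: left by d4 = 19/5 → (-19/5, 0)
  seg 2: right by d7 = -13/15 → (-14/3, 0)
  seg 3: up by d2 = 9/2 → (-14/3, 9/2)
  seg 4: up by d1 = 15 → (-14/3, 39/2)
  seg 5: up by d10 = 589/600 → (-14/3, 12289/600)
  seg 6: right by d12 = 24/5 → (2/15, 12289/600)
  seg 7: left by d9 = 2111/120 → (-419/24, 12289/600)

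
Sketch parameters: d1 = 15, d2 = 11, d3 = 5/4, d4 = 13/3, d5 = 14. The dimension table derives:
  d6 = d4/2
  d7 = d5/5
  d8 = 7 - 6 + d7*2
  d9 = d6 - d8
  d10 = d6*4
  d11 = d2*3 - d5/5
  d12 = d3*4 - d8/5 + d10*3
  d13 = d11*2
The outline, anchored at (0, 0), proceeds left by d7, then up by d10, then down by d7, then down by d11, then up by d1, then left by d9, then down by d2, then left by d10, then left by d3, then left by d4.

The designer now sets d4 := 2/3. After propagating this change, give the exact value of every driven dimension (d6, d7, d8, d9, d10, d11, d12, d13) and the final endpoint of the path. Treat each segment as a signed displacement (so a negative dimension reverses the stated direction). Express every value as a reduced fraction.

d6 = 1/3
d7 = 14/5
d8 = 33/5
d9 = -94/15
d10 = 4/3
d11 = 151/5
d12 = 192/25
d13 = 302/5
endpoint = (13/60, -83/3)

Apply edit: d4 := 2/3
  d6 = d4/2 = 1/3
  d7 = d5/5 = 14/5
  d8 = 7 - 6 + d7*2 = 33/5
  d9 = d6 - d8 = -94/15
  d10 = d6*4 = 4/3
  d11 = d2*3 - d5/5 = 151/5
  d12 = d3*4 - d8/5 + d10*3 = 192/25
  d13 = d11*2 = 302/5
Walk from origin (0, 0):
  seg 1: left by d7 = 14/5 → (-14/5, 0)
  seg 2: up by d10 = 4/3 → (-14/5, 4/3)
  seg 3: down by d7 = 14/5 → (-14/5, -22/15)
  seg 4: down by d11 = 151/5 → (-14/5, -95/3)
  seg 5: up by d1 = 15 → (-14/5, -50/3)
  seg 6: left by d9 = -94/15 → (52/15, -50/3)
  seg 7: down by d2 = 11 → (52/15, -83/3)
  seg 8: left by d10 = 4/3 → (32/15, -83/3)
  seg 9: left by d3 = 5/4 → (53/60, -83/3)
  seg 10: left by d4 = 2/3 → (13/60, -83/3)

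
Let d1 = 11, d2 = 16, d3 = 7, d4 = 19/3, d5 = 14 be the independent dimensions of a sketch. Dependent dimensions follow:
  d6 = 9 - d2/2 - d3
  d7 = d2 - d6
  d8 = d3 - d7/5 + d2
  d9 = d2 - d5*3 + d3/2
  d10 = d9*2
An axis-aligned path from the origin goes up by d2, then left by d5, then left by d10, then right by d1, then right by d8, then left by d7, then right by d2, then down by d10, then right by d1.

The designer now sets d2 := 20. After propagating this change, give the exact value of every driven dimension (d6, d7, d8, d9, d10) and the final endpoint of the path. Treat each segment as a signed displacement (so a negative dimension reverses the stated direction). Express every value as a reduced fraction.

d6 = -8
d7 = 28
d8 = 107/5
d9 = -37/2
d10 = -37
endpoint = (292/5, 57)

Apply edit: d2 := 20
  d6 = 9 - d2/2 - d3 = -8
  d7 = d2 - d6 = 28
  d8 = d3 - d7/5 + d2 = 107/5
  d9 = d2 - d5*3 + d3/2 = -37/2
  d10 = d9*2 = -37
Walk from origin (0, 0):
  seg 1: up by d2 = 20 → (0, 20)
  seg 2: left by d5 = 14 → (-14, 20)
  seg 3: left by d10 = -37 → (23, 20)
  seg 4: right by d1 = 11 → (34, 20)
  seg 5: right by d8 = 107/5 → (277/5, 20)
  seg 6: left by d7 = 28 → (137/5, 20)
  seg 7: right by d2 = 20 → (237/5, 20)
  seg 8: down by d10 = -37 → (237/5, 57)
  seg 9: right by d1 = 11 → (292/5, 57)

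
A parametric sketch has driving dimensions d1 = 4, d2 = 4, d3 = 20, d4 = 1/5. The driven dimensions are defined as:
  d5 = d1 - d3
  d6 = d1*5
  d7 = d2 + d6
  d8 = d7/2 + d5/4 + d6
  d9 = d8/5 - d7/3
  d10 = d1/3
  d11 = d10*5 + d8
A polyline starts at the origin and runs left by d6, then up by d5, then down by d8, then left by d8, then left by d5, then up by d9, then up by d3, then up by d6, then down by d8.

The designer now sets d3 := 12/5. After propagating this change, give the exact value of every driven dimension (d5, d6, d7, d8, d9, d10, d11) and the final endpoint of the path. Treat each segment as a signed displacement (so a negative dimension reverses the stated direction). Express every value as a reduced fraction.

d5 = 8/5
d6 = 20
d7 = 24
d8 = 162/5
d9 = -38/25
d10 = 4/3
d11 = 586/15
endpoint = (-54, -1058/25)

Apply edit: d3 := 12/5
  d5 = d1 - d3 = 8/5
  d6 = d1*5 = 20
  d7 = d2 + d6 = 24
  d8 = d7/2 + d5/4 + d6 = 162/5
  d9 = d8/5 - d7/3 = -38/25
  d10 = d1/3 = 4/3
  d11 = d10*5 + d8 = 586/15
Walk from origin (0, 0):
  seg 1: left by d6 = 20 → (-20, 0)
  seg 2: up by d5 = 8/5 → (-20, 8/5)
  seg 3: down by d8 = 162/5 → (-20, -154/5)
  seg 4: left by d8 = 162/5 → (-262/5, -154/5)
  seg 5: left by d5 = 8/5 → (-54, -154/5)
  seg 6: up by d9 = -38/25 → (-54, -808/25)
  seg 7: up by d3 = 12/5 → (-54, -748/25)
  seg 8: up by d6 = 20 → (-54, -248/25)
  seg 9: down by d8 = 162/5 → (-54, -1058/25)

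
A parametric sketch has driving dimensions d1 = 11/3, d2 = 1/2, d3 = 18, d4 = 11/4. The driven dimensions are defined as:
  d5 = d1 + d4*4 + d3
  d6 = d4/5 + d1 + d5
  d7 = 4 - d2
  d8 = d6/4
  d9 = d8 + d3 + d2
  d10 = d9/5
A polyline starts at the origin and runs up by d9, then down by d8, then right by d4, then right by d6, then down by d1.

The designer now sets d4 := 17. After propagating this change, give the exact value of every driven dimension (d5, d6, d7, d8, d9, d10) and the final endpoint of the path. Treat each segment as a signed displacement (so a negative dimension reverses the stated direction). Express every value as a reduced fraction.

d5 = 269/3
d6 = 1451/15
d7 = 7/2
d8 = 1451/60
d9 = 2561/60
d10 = 2561/300
endpoint = (1706/15, 89/6)

Apply edit: d4 := 17
  d5 = d1 + d4*4 + d3 = 269/3
  d6 = d4/5 + d1 + d5 = 1451/15
  d7 = 4 - d2 = 7/2
  d8 = d6/4 = 1451/60
  d9 = d8 + d3 + d2 = 2561/60
  d10 = d9/5 = 2561/300
Walk from origin (0, 0):
  seg 1: up by d9 = 2561/60 → (0, 2561/60)
  seg 2: down by d8 = 1451/60 → (0, 37/2)
  seg 3: right by d4 = 17 → (17, 37/2)
  seg 4: right by d6 = 1451/15 → (1706/15, 37/2)
  seg 5: down by d1 = 11/3 → (1706/15, 89/6)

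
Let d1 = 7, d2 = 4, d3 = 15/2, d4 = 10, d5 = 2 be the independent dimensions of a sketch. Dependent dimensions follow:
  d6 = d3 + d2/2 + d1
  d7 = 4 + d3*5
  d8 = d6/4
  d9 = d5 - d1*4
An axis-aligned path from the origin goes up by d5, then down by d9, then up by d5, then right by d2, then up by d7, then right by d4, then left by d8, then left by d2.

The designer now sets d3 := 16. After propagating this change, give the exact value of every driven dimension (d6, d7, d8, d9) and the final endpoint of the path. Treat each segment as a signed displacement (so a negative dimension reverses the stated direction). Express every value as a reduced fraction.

Apply edit: d3 := 16
  d6 = d3 + d2/2 + d1 = 25
  d7 = 4 + d3*5 = 84
  d8 = d6/4 = 25/4
  d9 = d5 - d1*4 = -26
Walk from origin (0, 0):
  seg 1: up by d5 = 2 → (0, 2)
  seg 2: down by d9 = -26 → (0, 28)
  seg 3: up by d5 = 2 → (0, 30)
  seg 4: right by d2 = 4 → (4, 30)
  seg 5: up by d7 = 84 → (4, 114)
  seg 6: right by d4 = 10 → (14, 114)
  seg 7: left by d8 = 25/4 → (31/4, 114)
  seg 8: left by d2 = 4 → (15/4, 114)

d6 = 25
d7 = 84
d8 = 25/4
d9 = -26
endpoint = (15/4, 114)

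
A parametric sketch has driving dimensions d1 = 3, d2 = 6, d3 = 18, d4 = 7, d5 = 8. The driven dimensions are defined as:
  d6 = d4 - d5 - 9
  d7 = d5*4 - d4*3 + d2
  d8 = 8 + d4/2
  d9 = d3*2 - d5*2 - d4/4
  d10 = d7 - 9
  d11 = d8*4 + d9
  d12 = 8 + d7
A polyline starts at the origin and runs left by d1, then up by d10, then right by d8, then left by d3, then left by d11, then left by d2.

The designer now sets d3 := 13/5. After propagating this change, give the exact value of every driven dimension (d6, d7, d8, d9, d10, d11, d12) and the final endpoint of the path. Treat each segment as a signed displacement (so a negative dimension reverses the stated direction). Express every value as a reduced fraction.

Apply edit: d3 := 13/5
  d6 = d4 - d5 - 9 = -10
  d7 = d5*4 - d4*3 + d2 = 17
  d8 = 8 + d4/2 = 23/2
  d9 = d3*2 - d5*2 - d4/4 = -251/20
  d10 = d7 - 9 = 8
  d11 = d8*4 + d9 = 669/20
  d12 = 8 + d7 = 25
Walk from origin (0, 0):
  seg 1: left by d1 = 3 → (-3, 0)
  seg 2: up by d10 = 8 → (-3, 8)
  seg 3: right by d8 = 23/2 → (17/2, 8)
  seg 4: left by d3 = 13/5 → (59/10, 8)
  seg 5: left by d11 = 669/20 → (-551/20, 8)
  seg 6: left by d2 = 6 → (-671/20, 8)

d6 = -10
d7 = 17
d8 = 23/2
d9 = -251/20
d10 = 8
d11 = 669/20
d12 = 25
endpoint = (-671/20, 8)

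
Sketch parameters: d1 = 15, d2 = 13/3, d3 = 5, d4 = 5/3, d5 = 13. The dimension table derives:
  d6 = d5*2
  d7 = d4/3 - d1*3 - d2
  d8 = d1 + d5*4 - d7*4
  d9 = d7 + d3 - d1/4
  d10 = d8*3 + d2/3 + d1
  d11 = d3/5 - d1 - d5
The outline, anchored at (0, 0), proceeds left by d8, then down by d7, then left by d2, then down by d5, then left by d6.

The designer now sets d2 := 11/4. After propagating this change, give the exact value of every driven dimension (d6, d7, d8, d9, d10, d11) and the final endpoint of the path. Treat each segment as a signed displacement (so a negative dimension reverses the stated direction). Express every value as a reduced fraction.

d6 = 26
d7 = -1699/36
d8 = 2302/9
d9 = -827/18
d10 = 3133/4
d11 = -27
endpoint = (-10243/36, 1231/36)

Apply edit: d2 := 11/4
  d6 = d5*2 = 26
  d7 = d4/3 - d1*3 - d2 = -1699/36
  d8 = d1 + d5*4 - d7*4 = 2302/9
  d9 = d7 + d3 - d1/4 = -827/18
  d10 = d8*3 + d2/3 + d1 = 3133/4
  d11 = d3/5 - d1 - d5 = -27
Walk from origin (0, 0):
  seg 1: left by d8 = 2302/9 → (-2302/9, 0)
  seg 2: down by d7 = -1699/36 → (-2302/9, 1699/36)
  seg 3: left by d2 = 11/4 → (-9307/36, 1699/36)
  seg 4: down by d5 = 13 → (-9307/36, 1231/36)
  seg 5: left by d6 = 26 → (-10243/36, 1231/36)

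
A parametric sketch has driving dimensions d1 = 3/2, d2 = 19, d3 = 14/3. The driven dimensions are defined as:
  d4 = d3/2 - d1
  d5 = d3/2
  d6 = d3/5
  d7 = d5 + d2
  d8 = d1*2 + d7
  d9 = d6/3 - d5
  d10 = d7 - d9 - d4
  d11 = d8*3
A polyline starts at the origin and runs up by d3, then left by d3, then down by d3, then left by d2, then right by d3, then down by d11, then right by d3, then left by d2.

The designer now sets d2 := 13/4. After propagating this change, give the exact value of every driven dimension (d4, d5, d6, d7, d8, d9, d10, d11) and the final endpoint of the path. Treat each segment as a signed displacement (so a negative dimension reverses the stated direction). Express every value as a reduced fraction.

Apply edit: d2 := 13/4
  d4 = d3/2 - d1 = 5/6
  d5 = d3/2 = 7/3
  d6 = d3/5 = 14/15
  d7 = d5 + d2 = 67/12
  d8 = d1*2 + d7 = 103/12
  d9 = d6/3 - d5 = -91/45
  d10 = d7 - d9 - d4 = 1219/180
  d11 = d8*3 = 103/4
Walk from origin (0, 0):
  seg 1: up by d3 = 14/3 → (0, 14/3)
  seg 2: left by d3 = 14/3 → (-14/3, 14/3)
  seg 3: down by d3 = 14/3 → (-14/3, 0)
  seg 4: left by d2 = 13/4 → (-95/12, 0)
  seg 5: right by d3 = 14/3 → (-13/4, 0)
  seg 6: down by d11 = 103/4 → (-13/4, -103/4)
  seg 7: right by d3 = 14/3 → (17/12, -103/4)
  seg 8: left by d2 = 13/4 → (-11/6, -103/4)

d4 = 5/6
d5 = 7/3
d6 = 14/15
d7 = 67/12
d8 = 103/12
d9 = -91/45
d10 = 1219/180
d11 = 103/4
endpoint = (-11/6, -103/4)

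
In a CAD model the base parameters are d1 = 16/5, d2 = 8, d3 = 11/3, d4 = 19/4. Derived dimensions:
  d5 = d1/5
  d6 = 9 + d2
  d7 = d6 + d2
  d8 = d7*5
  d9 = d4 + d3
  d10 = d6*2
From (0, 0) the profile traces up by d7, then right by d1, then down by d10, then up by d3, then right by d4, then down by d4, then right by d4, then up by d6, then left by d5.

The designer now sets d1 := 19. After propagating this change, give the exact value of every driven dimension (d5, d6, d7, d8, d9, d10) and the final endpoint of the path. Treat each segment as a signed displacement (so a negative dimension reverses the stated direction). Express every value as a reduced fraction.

Apply edit: d1 := 19
  d5 = d1/5 = 19/5
  d6 = 9 + d2 = 17
  d7 = d6 + d2 = 25
  d8 = d7*5 = 125
  d9 = d4 + d3 = 101/12
  d10 = d6*2 = 34
Walk from origin (0, 0):
  seg 1: up by d7 = 25 → (0, 25)
  seg 2: right by d1 = 19 → (19, 25)
  seg 3: down by d10 = 34 → (19, -9)
  seg 4: up by d3 = 11/3 → (19, -16/3)
  seg 5: right by d4 = 19/4 → (95/4, -16/3)
  seg 6: down by d4 = 19/4 → (95/4, -121/12)
  seg 7: right by d4 = 19/4 → (57/2, -121/12)
  seg 8: up by d6 = 17 → (57/2, 83/12)
  seg 9: left by d5 = 19/5 → (247/10, 83/12)

d5 = 19/5
d6 = 17
d7 = 25
d8 = 125
d9 = 101/12
d10 = 34
endpoint = (247/10, 83/12)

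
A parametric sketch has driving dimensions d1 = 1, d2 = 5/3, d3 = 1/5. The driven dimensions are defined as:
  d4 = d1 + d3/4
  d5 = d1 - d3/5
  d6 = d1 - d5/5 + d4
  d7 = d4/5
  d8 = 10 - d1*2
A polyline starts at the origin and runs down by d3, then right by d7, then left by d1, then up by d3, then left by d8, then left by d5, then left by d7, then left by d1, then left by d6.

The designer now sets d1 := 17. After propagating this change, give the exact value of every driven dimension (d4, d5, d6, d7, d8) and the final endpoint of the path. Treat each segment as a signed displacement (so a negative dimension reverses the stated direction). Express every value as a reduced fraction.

d4 = 341/20
d5 = 424/25
d6 = 15329/500
d7 = 341/100
d8 = -24
endpoint = (-28809/500, 0)

Apply edit: d1 := 17
  d4 = d1 + d3/4 = 341/20
  d5 = d1 - d3/5 = 424/25
  d6 = d1 - d5/5 + d4 = 15329/500
  d7 = d4/5 = 341/100
  d8 = 10 - d1*2 = -24
Walk from origin (0, 0):
  seg 1: down by d3 = 1/5 → (0, -1/5)
  seg 2: right by d7 = 341/100 → (341/100, -1/5)
  seg 3: left by d1 = 17 → (-1359/100, -1/5)
  seg 4: up by d3 = 1/5 → (-1359/100, 0)
  seg 5: left by d8 = -24 → (1041/100, 0)
  seg 6: left by d5 = 424/25 → (-131/20, 0)
  seg 7: left by d7 = 341/100 → (-249/25, 0)
  seg 8: left by d1 = 17 → (-674/25, 0)
  seg 9: left by d6 = 15329/500 → (-28809/500, 0)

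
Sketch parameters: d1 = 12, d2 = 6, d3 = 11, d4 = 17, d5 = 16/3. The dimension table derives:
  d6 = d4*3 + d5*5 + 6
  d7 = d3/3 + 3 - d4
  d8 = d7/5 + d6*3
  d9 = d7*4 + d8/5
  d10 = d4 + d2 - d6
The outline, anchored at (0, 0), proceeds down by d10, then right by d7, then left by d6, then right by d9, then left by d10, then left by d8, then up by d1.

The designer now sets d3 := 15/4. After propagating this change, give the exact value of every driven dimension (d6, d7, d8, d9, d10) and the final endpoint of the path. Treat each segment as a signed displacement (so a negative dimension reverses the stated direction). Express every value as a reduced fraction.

d6 = 251/3
d7 = -51/4
d8 = 4969/20
d9 = -131/100
d10 = -182/3
endpoint = (-28551/100, 218/3)

Apply edit: d3 := 15/4
  d6 = d4*3 + d5*5 + 6 = 251/3
  d7 = d3/3 + 3 - d4 = -51/4
  d8 = d7/5 + d6*3 = 4969/20
  d9 = d7*4 + d8/5 = -131/100
  d10 = d4 + d2 - d6 = -182/3
Walk from origin (0, 0):
  seg 1: down by d10 = -182/3 → (0, 182/3)
  seg 2: right by d7 = -51/4 → (-51/4, 182/3)
  seg 3: left by d6 = 251/3 → (-1157/12, 182/3)
  seg 4: right by d9 = -131/100 → (-14659/150, 182/3)
  seg 5: left by d10 = -182/3 → (-1853/50, 182/3)
  seg 6: left by d8 = 4969/20 → (-28551/100, 182/3)
  seg 7: up by d1 = 12 → (-28551/100, 218/3)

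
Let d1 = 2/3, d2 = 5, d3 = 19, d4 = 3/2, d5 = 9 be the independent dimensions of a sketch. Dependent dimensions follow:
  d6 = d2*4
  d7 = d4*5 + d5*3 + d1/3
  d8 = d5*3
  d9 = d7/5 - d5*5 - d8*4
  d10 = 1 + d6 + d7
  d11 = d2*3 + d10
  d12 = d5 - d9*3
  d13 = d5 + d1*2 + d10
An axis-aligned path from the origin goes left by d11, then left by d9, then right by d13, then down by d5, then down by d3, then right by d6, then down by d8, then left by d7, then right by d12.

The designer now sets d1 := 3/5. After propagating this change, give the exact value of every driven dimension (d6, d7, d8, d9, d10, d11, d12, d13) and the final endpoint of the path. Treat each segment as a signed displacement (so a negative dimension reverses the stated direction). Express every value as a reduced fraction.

Apply edit: d1 := 3/5
  d6 = d2*4 = 20
  d7 = d4*5 + d5*3 + d1/3 = 347/10
  d8 = d5*3 = 27
  d9 = d7/5 - d5*5 - d8*4 = -7303/50
  d10 = 1 + d6 + d7 = 557/10
  d11 = d2*3 + d10 = 707/10
  d12 = d5 - d9*3 = 22359/50
  d13 = d5 + d1*2 + d10 = 659/10
Walk from origin (0, 0):
  seg 1: left by d11 = 707/10 → (-707/10, 0)
  seg 2: left by d9 = -7303/50 → (1884/25, 0)
  seg 3: right by d13 = 659/10 → (7063/50, 0)
  seg 4: down by d5 = 9 → (7063/50, -9)
  seg 5: down by d3 = 19 → (7063/50, -28)
  seg 6: right by d6 = 20 → (8063/50, -28)
  seg 7: down by d8 = 27 → (8063/50, -55)
  seg 8: left by d7 = 347/10 → (3164/25, -55)
  seg 9: right by d12 = 22359/50 → (28687/50, -55)

d6 = 20
d7 = 347/10
d8 = 27
d9 = -7303/50
d10 = 557/10
d11 = 707/10
d12 = 22359/50
d13 = 659/10
endpoint = (28687/50, -55)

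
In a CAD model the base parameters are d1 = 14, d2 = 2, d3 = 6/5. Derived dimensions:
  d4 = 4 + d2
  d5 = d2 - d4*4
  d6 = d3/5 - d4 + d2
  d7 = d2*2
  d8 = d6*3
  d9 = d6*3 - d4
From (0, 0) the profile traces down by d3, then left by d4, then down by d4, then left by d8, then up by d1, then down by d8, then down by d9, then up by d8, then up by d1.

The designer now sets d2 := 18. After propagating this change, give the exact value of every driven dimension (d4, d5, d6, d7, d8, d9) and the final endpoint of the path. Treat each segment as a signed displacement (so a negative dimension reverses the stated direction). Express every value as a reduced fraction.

Apply edit: d2 := 18
  d4 = 4 + d2 = 22
  d5 = d2 - d4*4 = -70
  d6 = d3/5 - d4 + d2 = -94/25
  d7 = d2*2 = 36
  d8 = d6*3 = -282/25
  d9 = d6*3 - d4 = -832/25
Walk from origin (0, 0):
  seg 1: down by d3 = 6/5 → (0, -6/5)
  seg 2: left by d4 = 22 → (-22, -6/5)
  seg 3: down by d4 = 22 → (-22, -116/5)
  seg 4: left by d8 = -282/25 → (-268/25, -116/5)
  seg 5: up by d1 = 14 → (-268/25, -46/5)
  seg 6: down by d8 = -282/25 → (-268/25, 52/25)
  seg 7: down by d9 = -832/25 → (-268/25, 884/25)
  seg 8: up by d8 = -282/25 → (-268/25, 602/25)
  seg 9: up by d1 = 14 → (-268/25, 952/25)

d4 = 22
d5 = -70
d6 = -94/25
d7 = 36
d8 = -282/25
d9 = -832/25
endpoint = (-268/25, 952/25)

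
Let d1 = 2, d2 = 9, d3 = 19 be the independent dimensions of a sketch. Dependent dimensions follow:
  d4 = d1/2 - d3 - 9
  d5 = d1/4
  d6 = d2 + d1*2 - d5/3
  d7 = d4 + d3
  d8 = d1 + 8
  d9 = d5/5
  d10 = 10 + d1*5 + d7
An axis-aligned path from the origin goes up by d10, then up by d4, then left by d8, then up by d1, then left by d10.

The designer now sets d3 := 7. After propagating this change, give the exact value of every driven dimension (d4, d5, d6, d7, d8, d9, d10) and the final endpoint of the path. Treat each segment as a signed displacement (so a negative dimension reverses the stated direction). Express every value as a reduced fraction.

d4 = -15
d5 = 1/2
d6 = 77/6
d7 = -8
d8 = 10
d9 = 1/10
d10 = 12
endpoint = (-22, -1)

Apply edit: d3 := 7
  d4 = d1/2 - d3 - 9 = -15
  d5 = d1/4 = 1/2
  d6 = d2 + d1*2 - d5/3 = 77/6
  d7 = d4 + d3 = -8
  d8 = d1 + 8 = 10
  d9 = d5/5 = 1/10
  d10 = 10 + d1*5 + d7 = 12
Walk from origin (0, 0):
  seg 1: up by d10 = 12 → (0, 12)
  seg 2: up by d4 = -15 → (0, -3)
  seg 3: left by d8 = 10 → (-10, -3)
  seg 4: up by d1 = 2 → (-10, -1)
  seg 5: left by d10 = 12 → (-22, -1)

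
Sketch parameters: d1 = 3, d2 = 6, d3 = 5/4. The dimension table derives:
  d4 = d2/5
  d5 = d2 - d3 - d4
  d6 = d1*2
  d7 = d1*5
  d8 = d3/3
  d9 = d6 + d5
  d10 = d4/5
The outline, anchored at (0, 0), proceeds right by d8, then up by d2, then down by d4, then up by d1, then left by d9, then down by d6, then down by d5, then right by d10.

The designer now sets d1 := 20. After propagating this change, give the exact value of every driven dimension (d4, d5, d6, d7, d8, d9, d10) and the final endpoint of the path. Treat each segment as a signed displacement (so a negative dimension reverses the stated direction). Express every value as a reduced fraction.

Apply edit: d1 := 20
  d4 = d2/5 = 6/5
  d5 = d2 - d3 - d4 = 71/20
  d6 = d1*2 = 40
  d7 = d1*5 = 100
  d8 = d3/3 = 5/12
  d9 = d6 + d5 = 871/20
  d10 = d4/5 = 6/25
Walk from origin (0, 0):
  seg 1: right by d8 = 5/12 → (5/12, 0)
  seg 2: up by d2 = 6 → (5/12, 6)
  seg 3: down by d4 = 6/5 → (5/12, 24/5)
  seg 4: up by d1 = 20 → (5/12, 124/5)
  seg 5: left by d9 = 871/20 → (-647/15, 124/5)
  seg 6: down by d6 = 40 → (-647/15, -76/5)
  seg 7: down by d5 = 71/20 → (-647/15, -75/4)
  seg 8: right by d10 = 6/25 → (-3217/75, -75/4)

d4 = 6/5
d5 = 71/20
d6 = 40
d7 = 100
d8 = 5/12
d9 = 871/20
d10 = 6/25
endpoint = (-3217/75, -75/4)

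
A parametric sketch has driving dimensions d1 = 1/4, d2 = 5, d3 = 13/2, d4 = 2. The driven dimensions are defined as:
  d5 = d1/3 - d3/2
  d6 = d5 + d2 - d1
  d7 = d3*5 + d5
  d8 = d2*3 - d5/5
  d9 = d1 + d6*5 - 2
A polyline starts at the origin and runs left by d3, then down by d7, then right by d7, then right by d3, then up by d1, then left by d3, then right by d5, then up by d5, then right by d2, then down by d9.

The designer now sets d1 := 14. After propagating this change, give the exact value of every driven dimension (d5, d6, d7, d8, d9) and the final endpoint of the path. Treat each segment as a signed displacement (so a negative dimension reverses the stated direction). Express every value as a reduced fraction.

d5 = 17/12
d6 = -91/12
d7 = 407/12
d8 = 883/60
d9 = -311/12
endpoint = (203/6, 89/12)

Apply edit: d1 := 14
  d5 = d1/3 - d3/2 = 17/12
  d6 = d5 + d2 - d1 = -91/12
  d7 = d3*5 + d5 = 407/12
  d8 = d2*3 - d5/5 = 883/60
  d9 = d1 + d6*5 - 2 = -311/12
Walk from origin (0, 0):
  seg 1: left by d3 = 13/2 → (-13/2, 0)
  seg 2: down by d7 = 407/12 → (-13/2, -407/12)
  seg 3: right by d7 = 407/12 → (329/12, -407/12)
  seg 4: right by d3 = 13/2 → (407/12, -407/12)
  seg 5: up by d1 = 14 → (407/12, -239/12)
  seg 6: left by d3 = 13/2 → (329/12, -239/12)
  seg 7: right by d5 = 17/12 → (173/6, -239/12)
  seg 8: up by d5 = 17/12 → (173/6, -37/2)
  seg 9: right by d2 = 5 → (203/6, -37/2)
  seg 10: down by d9 = -311/12 → (203/6, 89/12)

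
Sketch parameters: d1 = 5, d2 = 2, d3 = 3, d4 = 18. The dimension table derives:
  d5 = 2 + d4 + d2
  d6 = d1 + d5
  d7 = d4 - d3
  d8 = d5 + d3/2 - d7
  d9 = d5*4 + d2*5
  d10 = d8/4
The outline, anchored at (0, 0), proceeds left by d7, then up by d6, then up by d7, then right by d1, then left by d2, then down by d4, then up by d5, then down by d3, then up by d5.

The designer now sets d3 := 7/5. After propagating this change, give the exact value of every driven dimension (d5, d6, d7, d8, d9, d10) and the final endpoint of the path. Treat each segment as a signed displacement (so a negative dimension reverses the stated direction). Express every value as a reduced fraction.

Apply edit: d3 := 7/5
  d5 = 2 + d4 + d2 = 22
  d6 = d1 + d5 = 27
  d7 = d4 - d3 = 83/5
  d8 = d5 + d3/2 - d7 = 61/10
  d9 = d5*4 + d2*5 = 98
  d10 = d8/4 = 61/40
Walk from origin (0, 0):
  seg 1: left by d7 = 83/5 → (-83/5, 0)
  seg 2: up by d6 = 27 → (-83/5, 27)
  seg 3: up by d7 = 83/5 → (-83/5, 218/5)
  seg 4: right by d1 = 5 → (-58/5, 218/5)
  seg 5: left by d2 = 2 → (-68/5, 218/5)
  seg 6: down by d4 = 18 → (-68/5, 128/5)
  seg 7: up by d5 = 22 → (-68/5, 238/5)
  seg 8: down by d3 = 7/5 → (-68/5, 231/5)
  seg 9: up by d5 = 22 → (-68/5, 341/5)

d5 = 22
d6 = 27
d7 = 83/5
d8 = 61/10
d9 = 98
d10 = 61/40
endpoint = (-68/5, 341/5)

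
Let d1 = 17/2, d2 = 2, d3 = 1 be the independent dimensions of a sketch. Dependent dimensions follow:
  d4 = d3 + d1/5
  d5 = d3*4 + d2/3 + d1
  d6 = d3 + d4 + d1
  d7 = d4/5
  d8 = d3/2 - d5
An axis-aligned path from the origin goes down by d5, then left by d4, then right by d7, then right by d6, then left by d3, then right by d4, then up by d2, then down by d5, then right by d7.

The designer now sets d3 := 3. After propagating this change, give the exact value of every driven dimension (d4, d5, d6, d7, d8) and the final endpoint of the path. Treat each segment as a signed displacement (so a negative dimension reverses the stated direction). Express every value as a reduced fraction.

d4 = 47/10
d5 = 127/6
d6 = 81/5
d7 = 47/50
d8 = -59/3
endpoint = (377/25, -121/3)

Apply edit: d3 := 3
  d4 = d3 + d1/5 = 47/10
  d5 = d3*4 + d2/3 + d1 = 127/6
  d6 = d3 + d4 + d1 = 81/5
  d7 = d4/5 = 47/50
  d8 = d3/2 - d5 = -59/3
Walk from origin (0, 0):
  seg 1: down by d5 = 127/6 → (0, -127/6)
  seg 2: left by d4 = 47/10 → (-47/10, -127/6)
  seg 3: right by d7 = 47/50 → (-94/25, -127/6)
  seg 4: right by d6 = 81/5 → (311/25, -127/6)
  seg 5: left by d3 = 3 → (236/25, -127/6)
  seg 6: right by d4 = 47/10 → (707/50, -127/6)
  seg 7: up by d2 = 2 → (707/50, -115/6)
  seg 8: down by d5 = 127/6 → (707/50, -121/3)
  seg 9: right by d7 = 47/50 → (377/25, -121/3)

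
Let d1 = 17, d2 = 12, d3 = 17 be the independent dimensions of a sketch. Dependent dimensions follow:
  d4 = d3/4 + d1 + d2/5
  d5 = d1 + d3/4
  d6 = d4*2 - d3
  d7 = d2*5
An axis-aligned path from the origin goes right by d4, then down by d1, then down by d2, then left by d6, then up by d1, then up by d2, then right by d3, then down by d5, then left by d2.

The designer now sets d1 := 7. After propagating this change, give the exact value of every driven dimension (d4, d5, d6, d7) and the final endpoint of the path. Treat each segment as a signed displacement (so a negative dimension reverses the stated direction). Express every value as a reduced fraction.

d4 = 273/20
d5 = 45/4
d6 = 103/10
d7 = 60
endpoint = (167/20, -45/4)

Apply edit: d1 := 7
  d4 = d3/4 + d1 + d2/5 = 273/20
  d5 = d1 + d3/4 = 45/4
  d6 = d4*2 - d3 = 103/10
  d7 = d2*5 = 60
Walk from origin (0, 0):
  seg 1: right by d4 = 273/20 → (273/20, 0)
  seg 2: down by d1 = 7 → (273/20, -7)
  seg 3: down by d2 = 12 → (273/20, -19)
  seg 4: left by d6 = 103/10 → (67/20, -19)
  seg 5: up by d1 = 7 → (67/20, -12)
  seg 6: up by d2 = 12 → (67/20, 0)
  seg 7: right by d3 = 17 → (407/20, 0)
  seg 8: down by d5 = 45/4 → (407/20, -45/4)
  seg 9: left by d2 = 12 → (167/20, -45/4)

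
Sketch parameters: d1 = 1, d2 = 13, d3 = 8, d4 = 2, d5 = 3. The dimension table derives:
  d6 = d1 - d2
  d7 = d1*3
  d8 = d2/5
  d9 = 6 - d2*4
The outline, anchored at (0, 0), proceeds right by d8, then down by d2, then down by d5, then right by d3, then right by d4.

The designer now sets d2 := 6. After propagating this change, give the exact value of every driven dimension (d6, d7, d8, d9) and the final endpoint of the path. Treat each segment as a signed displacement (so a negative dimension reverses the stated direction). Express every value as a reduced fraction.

d6 = -5
d7 = 3
d8 = 6/5
d9 = -18
endpoint = (56/5, -9)

Apply edit: d2 := 6
  d6 = d1 - d2 = -5
  d7 = d1*3 = 3
  d8 = d2/5 = 6/5
  d9 = 6 - d2*4 = -18
Walk from origin (0, 0):
  seg 1: right by d8 = 6/5 → (6/5, 0)
  seg 2: down by d2 = 6 → (6/5, -6)
  seg 3: down by d5 = 3 → (6/5, -9)
  seg 4: right by d3 = 8 → (46/5, -9)
  seg 5: right by d4 = 2 → (56/5, -9)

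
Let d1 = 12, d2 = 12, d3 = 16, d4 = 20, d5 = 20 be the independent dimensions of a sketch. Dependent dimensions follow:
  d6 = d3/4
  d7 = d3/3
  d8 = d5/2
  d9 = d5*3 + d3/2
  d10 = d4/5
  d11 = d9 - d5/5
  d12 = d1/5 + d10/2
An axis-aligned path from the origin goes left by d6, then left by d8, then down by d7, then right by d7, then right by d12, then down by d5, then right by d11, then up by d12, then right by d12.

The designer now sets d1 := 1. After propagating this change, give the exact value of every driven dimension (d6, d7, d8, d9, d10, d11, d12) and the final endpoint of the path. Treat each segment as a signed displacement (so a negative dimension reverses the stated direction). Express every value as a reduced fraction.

d6 = 4
d7 = 16/3
d8 = 10
d9 = 68
d10 = 4
d11 = 64
d12 = 11/5
endpoint = (896/15, -347/15)

Apply edit: d1 := 1
  d6 = d3/4 = 4
  d7 = d3/3 = 16/3
  d8 = d5/2 = 10
  d9 = d5*3 + d3/2 = 68
  d10 = d4/5 = 4
  d11 = d9 - d5/5 = 64
  d12 = d1/5 + d10/2 = 11/5
Walk from origin (0, 0):
  seg 1: left by d6 = 4 → (-4, 0)
  seg 2: left by d8 = 10 → (-14, 0)
  seg 3: down by d7 = 16/3 → (-14, -16/3)
  seg 4: right by d7 = 16/3 → (-26/3, -16/3)
  seg 5: right by d12 = 11/5 → (-97/15, -16/3)
  seg 6: down by d5 = 20 → (-97/15, -76/3)
  seg 7: right by d11 = 64 → (863/15, -76/3)
  seg 8: up by d12 = 11/5 → (863/15, -347/15)
  seg 9: right by d12 = 11/5 → (896/15, -347/15)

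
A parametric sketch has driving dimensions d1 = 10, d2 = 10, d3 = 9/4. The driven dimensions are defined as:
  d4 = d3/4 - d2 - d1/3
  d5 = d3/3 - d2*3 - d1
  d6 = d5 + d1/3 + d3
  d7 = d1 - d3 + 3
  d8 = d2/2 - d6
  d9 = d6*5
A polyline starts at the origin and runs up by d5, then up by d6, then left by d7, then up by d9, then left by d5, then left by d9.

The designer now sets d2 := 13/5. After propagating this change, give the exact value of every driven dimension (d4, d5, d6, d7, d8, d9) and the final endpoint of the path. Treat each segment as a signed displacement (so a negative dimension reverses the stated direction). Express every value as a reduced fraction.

d4 = -1289/240
d5 = -341/20
d6 = -172/15
d7 = 43/4
d8 = 383/30
d9 = -172/3
endpoint = (1909/30, -1717/20)

Apply edit: d2 := 13/5
  d4 = d3/4 - d2 - d1/3 = -1289/240
  d5 = d3/3 - d2*3 - d1 = -341/20
  d6 = d5 + d1/3 + d3 = -172/15
  d7 = d1 - d3 + 3 = 43/4
  d8 = d2/2 - d6 = 383/30
  d9 = d6*5 = -172/3
Walk from origin (0, 0):
  seg 1: up by d5 = -341/20 → (0, -341/20)
  seg 2: up by d6 = -172/15 → (0, -1711/60)
  seg 3: left by d7 = 43/4 → (-43/4, -1711/60)
  seg 4: up by d9 = -172/3 → (-43/4, -1717/20)
  seg 5: left by d5 = -341/20 → (63/10, -1717/20)
  seg 6: left by d9 = -172/3 → (1909/30, -1717/20)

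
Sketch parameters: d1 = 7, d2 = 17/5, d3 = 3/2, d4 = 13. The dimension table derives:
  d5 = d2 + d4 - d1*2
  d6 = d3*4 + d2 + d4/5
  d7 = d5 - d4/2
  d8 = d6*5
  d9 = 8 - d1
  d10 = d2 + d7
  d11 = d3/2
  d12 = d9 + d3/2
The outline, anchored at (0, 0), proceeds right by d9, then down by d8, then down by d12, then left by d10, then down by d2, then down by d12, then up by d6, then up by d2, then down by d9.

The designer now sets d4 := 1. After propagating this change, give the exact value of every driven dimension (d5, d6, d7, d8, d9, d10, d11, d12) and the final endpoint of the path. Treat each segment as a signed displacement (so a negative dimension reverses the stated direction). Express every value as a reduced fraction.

d5 = -48/5
d6 = 48/5
d7 = -101/10
d8 = 48
d9 = 1
d10 = -67/10
d11 = 3/4
d12 = 7/4
endpoint = (77/10, -429/10)

Apply edit: d4 := 1
  d5 = d2 + d4 - d1*2 = -48/5
  d6 = d3*4 + d2 + d4/5 = 48/5
  d7 = d5 - d4/2 = -101/10
  d8 = d6*5 = 48
  d9 = 8 - d1 = 1
  d10 = d2 + d7 = -67/10
  d11 = d3/2 = 3/4
  d12 = d9 + d3/2 = 7/4
Walk from origin (0, 0):
  seg 1: right by d9 = 1 → (1, 0)
  seg 2: down by d8 = 48 → (1, -48)
  seg 3: down by d12 = 7/4 → (1, -199/4)
  seg 4: left by d10 = -67/10 → (77/10, -199/4)
  seg 5: down by d2 = 17/5 → (77/10, -1063/20)
  seg 6: down by d12 = 7/4 → (77/10, -549/10)
  seg 7: up by d6 = 48/5 → (77/10, -453/10)
  seg 8: up by d2 = 17/5 → (77/10, -419/10)
  seg 9: down by d9 = 1 → (77/10, -429/10)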